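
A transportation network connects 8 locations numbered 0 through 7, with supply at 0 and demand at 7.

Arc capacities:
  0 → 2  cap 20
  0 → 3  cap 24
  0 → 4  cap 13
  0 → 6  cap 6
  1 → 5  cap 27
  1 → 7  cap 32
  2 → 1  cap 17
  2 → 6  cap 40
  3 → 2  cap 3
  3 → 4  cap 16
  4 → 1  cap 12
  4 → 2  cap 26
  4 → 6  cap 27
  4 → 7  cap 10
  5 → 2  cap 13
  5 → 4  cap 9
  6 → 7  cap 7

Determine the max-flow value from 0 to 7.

Maximum flow value: 46

augment #1: 0→4→7 bottleneck 10, total now 10
augment #2: 0→6→7 bottleneck 6, total now 16
augment #3: 0→2→1→7 bottleneck 17, total now 33
augment #4: 0→2→6→7 bottleneck 1, total now 34
augment #5: 0→4→1→7 bottleneck 3, total now 37
augment #6: 0→3→4→1→7 bottleneck 9, total now 46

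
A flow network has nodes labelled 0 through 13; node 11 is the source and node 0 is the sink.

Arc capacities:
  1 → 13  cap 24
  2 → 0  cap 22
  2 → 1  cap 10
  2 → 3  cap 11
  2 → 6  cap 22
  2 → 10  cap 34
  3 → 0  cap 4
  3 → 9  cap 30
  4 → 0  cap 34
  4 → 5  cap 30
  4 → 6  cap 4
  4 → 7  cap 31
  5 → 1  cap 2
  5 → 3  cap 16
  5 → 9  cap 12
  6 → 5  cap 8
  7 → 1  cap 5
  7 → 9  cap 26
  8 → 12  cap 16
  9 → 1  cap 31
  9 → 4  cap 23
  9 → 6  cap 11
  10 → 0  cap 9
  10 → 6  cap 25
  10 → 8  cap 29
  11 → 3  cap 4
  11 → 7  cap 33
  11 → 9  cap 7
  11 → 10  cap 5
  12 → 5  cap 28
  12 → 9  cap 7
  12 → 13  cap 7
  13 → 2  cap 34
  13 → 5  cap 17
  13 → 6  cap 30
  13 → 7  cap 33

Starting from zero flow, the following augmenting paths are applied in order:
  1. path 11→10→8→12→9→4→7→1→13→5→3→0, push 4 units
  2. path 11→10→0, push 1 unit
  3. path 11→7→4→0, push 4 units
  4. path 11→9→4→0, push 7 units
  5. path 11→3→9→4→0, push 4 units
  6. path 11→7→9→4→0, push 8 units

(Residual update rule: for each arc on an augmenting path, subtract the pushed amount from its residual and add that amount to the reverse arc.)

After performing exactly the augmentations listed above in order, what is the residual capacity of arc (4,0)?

Residual capacity of (4,0): 11

after path 1 (11→10→8→12→9→4→7→1→13→5→3→0, push 4): res(4,0)=34
after path 2 (11→10→0, push 1): res(4,0)=34
after path 3 (11→7→4→0, push 4): res(4,0)=30
after path 4 (11→9→4→0, push 7): res(4,0)=23
after path 5 (11→3→9→4→0, push 4): res(4,0)=19
after path 6 (11→7→9→4→0, push 8): res(4,0)=11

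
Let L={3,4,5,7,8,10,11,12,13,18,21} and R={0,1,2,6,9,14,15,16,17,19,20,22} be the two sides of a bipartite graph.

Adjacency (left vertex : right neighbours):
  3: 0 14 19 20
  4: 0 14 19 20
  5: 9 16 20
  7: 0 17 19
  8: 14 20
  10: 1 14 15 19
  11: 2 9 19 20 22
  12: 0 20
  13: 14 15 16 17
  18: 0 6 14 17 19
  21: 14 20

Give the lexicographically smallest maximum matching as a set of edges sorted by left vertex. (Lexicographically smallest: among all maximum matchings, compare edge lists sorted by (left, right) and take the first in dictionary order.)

|M| = 10 (so the lex-smallest maximum matching has 10 edges)
process left vertices in ascending order; for each, take the smallest-labelled available neighbour that still permits 10 edges overall, or leave it unmatched if none does
lex-smallest matching: {3-0, 4-19, 5-9, 7-17, 8-14, 10-1, 11-2, 12-20, 13-15, 18-6}

Lex-smallest maximum matching: {(3,0), (4,19), (5,9), (7,17), (8,14), (10,1), (11,2), (12,20), (13,15), (18,6)}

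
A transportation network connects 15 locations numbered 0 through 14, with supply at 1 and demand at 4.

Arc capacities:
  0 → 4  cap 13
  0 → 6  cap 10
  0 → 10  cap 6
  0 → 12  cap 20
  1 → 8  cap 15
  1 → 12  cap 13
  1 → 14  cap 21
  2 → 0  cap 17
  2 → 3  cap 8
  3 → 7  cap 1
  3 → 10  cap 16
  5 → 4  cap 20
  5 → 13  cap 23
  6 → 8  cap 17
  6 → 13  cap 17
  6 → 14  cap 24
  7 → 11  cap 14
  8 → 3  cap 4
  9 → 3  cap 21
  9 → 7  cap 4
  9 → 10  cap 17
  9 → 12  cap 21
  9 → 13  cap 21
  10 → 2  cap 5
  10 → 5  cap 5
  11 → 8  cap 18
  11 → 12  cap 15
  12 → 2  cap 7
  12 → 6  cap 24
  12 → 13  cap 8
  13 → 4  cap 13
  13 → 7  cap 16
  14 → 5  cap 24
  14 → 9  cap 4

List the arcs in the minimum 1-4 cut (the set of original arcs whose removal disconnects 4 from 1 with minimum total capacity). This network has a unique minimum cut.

augment #1: 1→12→13→4 push 8
augment #2: 1→14→5→4 push 20
augment #3: 1→12→2→0→4 push 5
augment #4: 1→14→5→13→4 push 1
augment #5: 1→8→3→10→2→0→4 push 4
max flow = 38; residual-reachable set from 1 gives S-side
cut edges (S→T): {(1,12), (1,14), (8,3)} total cap 38

Min-cut arcs: {(1,12), (1,14), (8,3)} (total capacity 38)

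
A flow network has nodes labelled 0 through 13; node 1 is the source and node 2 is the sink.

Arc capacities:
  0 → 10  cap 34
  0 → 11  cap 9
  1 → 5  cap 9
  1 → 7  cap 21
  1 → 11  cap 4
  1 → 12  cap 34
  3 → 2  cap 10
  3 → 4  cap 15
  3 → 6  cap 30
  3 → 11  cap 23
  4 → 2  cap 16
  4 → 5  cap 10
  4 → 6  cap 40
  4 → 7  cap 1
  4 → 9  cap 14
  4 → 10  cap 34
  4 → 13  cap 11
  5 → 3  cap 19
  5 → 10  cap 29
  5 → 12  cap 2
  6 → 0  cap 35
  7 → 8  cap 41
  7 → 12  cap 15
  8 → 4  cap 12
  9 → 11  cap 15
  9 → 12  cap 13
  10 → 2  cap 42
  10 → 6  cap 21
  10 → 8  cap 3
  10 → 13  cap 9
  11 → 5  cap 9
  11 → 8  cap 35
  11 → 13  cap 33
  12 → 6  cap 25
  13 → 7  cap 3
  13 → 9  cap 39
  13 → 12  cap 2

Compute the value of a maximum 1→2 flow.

Maximum flow value: 50

augment #1: 1→5→3→2 bottleneck 9, total now 9
augment #2: 1→7→8→4→2 bottleneck 12, total now 21
augment #3: 1→11→5→3→2 bottleneck 1, total now 22
augment #4: 1→11→5→10→2 bottleneck 3, total now 25
augment #5: 1→12→6→0→10→2 bottleneck 25, total now 50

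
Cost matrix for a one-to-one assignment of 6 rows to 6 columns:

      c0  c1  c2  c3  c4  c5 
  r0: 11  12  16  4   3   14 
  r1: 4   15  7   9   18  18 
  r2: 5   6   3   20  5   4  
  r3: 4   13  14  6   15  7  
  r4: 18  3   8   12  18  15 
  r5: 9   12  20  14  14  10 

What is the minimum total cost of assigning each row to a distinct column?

optimal assignment: row0→col4 (cost 3), row1→col0 (cost 4), row2→col2 (cost 3), row3→col3 (cost 6), row4→col1 (cost 3), row5→col5 (cost 10)
total = 3 + 4 + 3 + 6 + 3 + 10 = 29

Minimum assignment cost: 29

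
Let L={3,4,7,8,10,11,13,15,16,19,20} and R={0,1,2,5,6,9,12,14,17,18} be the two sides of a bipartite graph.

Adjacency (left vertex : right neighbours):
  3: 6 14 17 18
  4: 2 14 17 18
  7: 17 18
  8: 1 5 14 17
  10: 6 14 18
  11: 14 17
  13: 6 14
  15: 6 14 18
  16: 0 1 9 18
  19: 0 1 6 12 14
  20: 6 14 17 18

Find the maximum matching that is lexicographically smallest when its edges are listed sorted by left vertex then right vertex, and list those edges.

|M| = 8 (so the lex-smallest maximum matching has 8 edges)
process left vertices in ascending order; for each, take the smallest-labelled available neighbour that still permits 8 edges overall, or leave it unmatched if none does
lex-smallest matching: {3-6, 4-2, 7-17, 8-1, 10-14, 15-18, 16-0, 19-12}

Lex-smallest maximum matching: {(3,6), (4,2), (7,17), (8,1), (10,14), (15,18), (16,0), (19,12)}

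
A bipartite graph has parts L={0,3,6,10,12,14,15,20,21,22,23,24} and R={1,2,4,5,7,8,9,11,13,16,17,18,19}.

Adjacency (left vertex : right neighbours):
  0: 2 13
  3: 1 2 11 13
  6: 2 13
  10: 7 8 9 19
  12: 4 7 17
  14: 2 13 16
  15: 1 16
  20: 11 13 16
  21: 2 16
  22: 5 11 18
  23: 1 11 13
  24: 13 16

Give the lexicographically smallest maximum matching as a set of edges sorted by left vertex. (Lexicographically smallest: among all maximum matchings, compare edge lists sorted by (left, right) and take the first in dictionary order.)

|M| = 8 (so the lex-smallest maximum matching has 8 edges)
process left vertices in ascending order; for each, take the smallest-labelled available neighbour that still permits 8 edges overall, or leave it unmatched if none does
lex-smallest matching: {0-2, 3-1, 6-13, 10-7, 12-4, 14-16, 20-11, 22-5}

Lex-smallest maximum matching: {(0,2), (3,1), (6,13), (10,7), (12,4), (14,16), (20,11), (22,5)}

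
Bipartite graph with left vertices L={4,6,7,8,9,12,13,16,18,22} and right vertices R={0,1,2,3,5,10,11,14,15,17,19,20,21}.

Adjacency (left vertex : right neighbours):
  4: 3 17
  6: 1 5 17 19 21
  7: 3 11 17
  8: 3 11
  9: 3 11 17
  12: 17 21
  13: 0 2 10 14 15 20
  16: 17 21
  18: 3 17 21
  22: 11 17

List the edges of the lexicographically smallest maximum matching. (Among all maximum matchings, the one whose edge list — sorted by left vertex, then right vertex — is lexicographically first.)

|M| = 6 (so the lex-smallest maximum matching has 6 edges)
process left vertices in ascending order; for each, take the smallest-labelled available neighbour that still permits 6 edges overall, or leave it unmatched if none does
lex-smallest matching: {4-3, 6-1, 7-11, 9-17, 12-21, 13-0}

Lex-smallest maximum matching: {(4,3), (6,1), (7,11), (9,17), (12,21), (13,0)}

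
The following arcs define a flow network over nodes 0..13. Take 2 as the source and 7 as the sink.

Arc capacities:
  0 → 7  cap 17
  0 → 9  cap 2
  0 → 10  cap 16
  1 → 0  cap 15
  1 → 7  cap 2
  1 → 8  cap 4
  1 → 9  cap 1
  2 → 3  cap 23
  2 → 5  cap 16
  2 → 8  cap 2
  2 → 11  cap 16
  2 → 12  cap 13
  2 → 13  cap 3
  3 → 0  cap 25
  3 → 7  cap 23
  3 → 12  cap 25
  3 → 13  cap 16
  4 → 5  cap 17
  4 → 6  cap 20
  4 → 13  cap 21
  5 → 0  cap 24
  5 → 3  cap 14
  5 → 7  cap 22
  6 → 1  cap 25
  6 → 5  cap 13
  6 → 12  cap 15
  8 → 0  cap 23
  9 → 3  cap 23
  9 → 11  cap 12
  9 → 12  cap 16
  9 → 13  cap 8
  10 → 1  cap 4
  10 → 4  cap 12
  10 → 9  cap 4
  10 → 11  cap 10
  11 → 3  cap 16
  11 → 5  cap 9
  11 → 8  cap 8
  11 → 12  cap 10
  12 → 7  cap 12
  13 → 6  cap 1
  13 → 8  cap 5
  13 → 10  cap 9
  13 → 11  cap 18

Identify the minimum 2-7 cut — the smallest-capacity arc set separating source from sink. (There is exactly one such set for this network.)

augment #1: 2→3→7 push 23
augment #2: 2→5→7 push 16
augment #3: 2→12→7 push 12
augment #4: 2→8→0→7 push 2
augment #5: 2→11→5→7 push 6
augment #6: 2→11→3→0→7 push 10
augment #7: 2→13→6→1→7 push 1
augment #8: 2→13→8→0→7 push 2
max flow = 72; residual-reachable set from 2 gives S-side
cut edges (S→T): {(2,3), (2,5), (2,8), (2,11), (2,13), (12,7)} total cap 72

Min-cut arcs: {(2,3), (2,5), (2,8), (2,11), (2,13), (12,7)} (total capacity 72)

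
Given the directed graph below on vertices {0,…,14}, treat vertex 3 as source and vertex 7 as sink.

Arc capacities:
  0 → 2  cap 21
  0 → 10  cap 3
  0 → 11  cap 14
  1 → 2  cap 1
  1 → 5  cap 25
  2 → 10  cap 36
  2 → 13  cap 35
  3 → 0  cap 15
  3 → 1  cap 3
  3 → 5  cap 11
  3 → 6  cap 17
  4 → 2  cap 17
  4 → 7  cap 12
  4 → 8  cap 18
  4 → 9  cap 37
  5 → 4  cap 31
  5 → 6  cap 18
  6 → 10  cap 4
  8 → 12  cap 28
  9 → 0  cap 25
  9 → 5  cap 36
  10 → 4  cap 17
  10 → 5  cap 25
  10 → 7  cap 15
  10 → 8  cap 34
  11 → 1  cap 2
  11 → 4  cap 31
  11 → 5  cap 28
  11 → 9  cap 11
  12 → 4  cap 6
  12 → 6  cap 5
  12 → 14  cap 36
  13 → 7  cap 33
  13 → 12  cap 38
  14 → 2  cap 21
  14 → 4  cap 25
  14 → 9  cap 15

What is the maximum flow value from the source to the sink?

augment #1: 3→0→10→7 bottleneck 3, total now 3
augment #2: 3→5→4→7 bottleneck 11, total now 14
augment #3: 3→6→10→7 bottleneck 4, total now 18
augment #4: 3→0→2→10→7 bottleneck 8, total now 26
augment #5: 3→0→2→13→7 bottleneck 4, total now 30
augment #6: 3→1→2→13→7 bottleneck 1, total now 31
augment #7: 3→1→5→4→7 bottleneck 1, total now 32
augment #8: 3→1→5→4→2→13→7 bottleneck 1, total now 33

Maximum flow value: 33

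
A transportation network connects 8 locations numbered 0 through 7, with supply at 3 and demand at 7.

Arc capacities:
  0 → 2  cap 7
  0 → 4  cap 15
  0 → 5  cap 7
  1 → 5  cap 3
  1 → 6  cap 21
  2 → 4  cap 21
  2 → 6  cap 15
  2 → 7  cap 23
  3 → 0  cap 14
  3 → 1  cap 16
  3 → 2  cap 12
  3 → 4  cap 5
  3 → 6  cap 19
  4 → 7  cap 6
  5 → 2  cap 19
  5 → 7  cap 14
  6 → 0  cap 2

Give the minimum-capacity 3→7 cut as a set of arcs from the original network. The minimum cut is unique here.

augment #1: 3→2→7 push 12
augment #2: 3→4→7 push 5
augment #3: 3→0→2→7 push 7
augment #4: 3→0→4→7 push 1
augment #5: 3→0→5→7 push 6
augment #6: 3→1→5→7 push 3
augment #7: 3→6→0→5→7 push 1
max flow = 35; residual-reachable set from 3 gives S-side
cut edges (S→T): {(0,2), (0,5), (1,5), (3,2), (4,7)} total cap 35

Min-cut arcs: {(0,2), (0,5), (1,5), (3,2), (4,7)} (total capacity 35)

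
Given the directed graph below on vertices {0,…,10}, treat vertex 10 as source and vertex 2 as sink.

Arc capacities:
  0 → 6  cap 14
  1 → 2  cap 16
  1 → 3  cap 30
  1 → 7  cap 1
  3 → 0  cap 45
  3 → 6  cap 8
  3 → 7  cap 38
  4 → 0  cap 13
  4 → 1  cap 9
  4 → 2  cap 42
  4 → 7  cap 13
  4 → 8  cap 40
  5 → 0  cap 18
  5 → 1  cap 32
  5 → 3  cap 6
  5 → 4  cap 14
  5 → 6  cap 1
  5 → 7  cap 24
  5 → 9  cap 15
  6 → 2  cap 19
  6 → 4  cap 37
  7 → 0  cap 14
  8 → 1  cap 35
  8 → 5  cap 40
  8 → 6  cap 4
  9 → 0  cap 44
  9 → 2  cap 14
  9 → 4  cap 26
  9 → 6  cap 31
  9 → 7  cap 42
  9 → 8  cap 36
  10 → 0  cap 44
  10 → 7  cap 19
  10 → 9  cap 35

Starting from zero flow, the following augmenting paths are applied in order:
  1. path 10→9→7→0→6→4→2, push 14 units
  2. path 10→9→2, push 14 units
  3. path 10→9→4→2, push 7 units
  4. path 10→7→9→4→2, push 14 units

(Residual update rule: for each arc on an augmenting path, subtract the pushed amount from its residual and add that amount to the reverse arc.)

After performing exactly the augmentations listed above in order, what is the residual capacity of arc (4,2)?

after path 1 (10→9→7→0→6→4→2, push 14): res(4,2)=28
after path 2 (10→9→2, push 14): res(4,2)=28
after path 3 (10→9→4→2, push 7): res(4,2)=21
after path 4 (10→7→9→4→2, push 14): res(4,2)=7

Residual capacity of (4,2): 7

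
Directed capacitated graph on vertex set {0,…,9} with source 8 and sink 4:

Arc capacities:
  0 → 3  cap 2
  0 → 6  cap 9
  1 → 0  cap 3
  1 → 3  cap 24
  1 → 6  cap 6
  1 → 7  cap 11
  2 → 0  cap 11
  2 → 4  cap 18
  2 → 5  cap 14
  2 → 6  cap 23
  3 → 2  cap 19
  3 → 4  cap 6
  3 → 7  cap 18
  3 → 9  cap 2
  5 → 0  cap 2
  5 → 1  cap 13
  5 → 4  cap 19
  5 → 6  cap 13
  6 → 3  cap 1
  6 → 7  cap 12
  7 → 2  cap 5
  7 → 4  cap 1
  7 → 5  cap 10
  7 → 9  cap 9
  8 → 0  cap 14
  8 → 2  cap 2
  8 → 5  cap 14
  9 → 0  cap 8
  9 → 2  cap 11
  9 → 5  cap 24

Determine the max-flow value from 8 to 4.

Maximum flow value: 27

augment #1: 8→2→4 bottleneck 2, total now 2
augment #2: 8→5→4 bottleneck 14, total now 16
augment #3: 8→0→3→4 bottleneck 2, total now 18
augment #4: 8→0→6→3→4 bottleneck 1, total now 19
augment #5: 8→0→6→7→4 bottleneck 1, total now 20
augment #6: 8→0→6→7→2→4 bottleneck 5, total now 25
augment #7: 8→0→6→7→5→4 bottleneck 2, total now 27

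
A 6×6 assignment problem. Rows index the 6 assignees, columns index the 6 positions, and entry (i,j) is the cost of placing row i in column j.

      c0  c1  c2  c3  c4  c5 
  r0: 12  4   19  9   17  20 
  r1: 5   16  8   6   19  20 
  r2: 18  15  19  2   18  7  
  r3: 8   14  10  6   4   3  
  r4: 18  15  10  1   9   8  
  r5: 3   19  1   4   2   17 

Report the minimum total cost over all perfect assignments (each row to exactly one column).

optimal assignment: row0→col1 (cost 4), row1→col0 (cost 5), row2→col5 (cost 7), row3→col4 (cost 4), row4→col3 (cost 1), row5→col2 (cost 1)
total = 4 + 5 + 7 + 4 + 1 + 1 = 22

Minimum assignment cost: 22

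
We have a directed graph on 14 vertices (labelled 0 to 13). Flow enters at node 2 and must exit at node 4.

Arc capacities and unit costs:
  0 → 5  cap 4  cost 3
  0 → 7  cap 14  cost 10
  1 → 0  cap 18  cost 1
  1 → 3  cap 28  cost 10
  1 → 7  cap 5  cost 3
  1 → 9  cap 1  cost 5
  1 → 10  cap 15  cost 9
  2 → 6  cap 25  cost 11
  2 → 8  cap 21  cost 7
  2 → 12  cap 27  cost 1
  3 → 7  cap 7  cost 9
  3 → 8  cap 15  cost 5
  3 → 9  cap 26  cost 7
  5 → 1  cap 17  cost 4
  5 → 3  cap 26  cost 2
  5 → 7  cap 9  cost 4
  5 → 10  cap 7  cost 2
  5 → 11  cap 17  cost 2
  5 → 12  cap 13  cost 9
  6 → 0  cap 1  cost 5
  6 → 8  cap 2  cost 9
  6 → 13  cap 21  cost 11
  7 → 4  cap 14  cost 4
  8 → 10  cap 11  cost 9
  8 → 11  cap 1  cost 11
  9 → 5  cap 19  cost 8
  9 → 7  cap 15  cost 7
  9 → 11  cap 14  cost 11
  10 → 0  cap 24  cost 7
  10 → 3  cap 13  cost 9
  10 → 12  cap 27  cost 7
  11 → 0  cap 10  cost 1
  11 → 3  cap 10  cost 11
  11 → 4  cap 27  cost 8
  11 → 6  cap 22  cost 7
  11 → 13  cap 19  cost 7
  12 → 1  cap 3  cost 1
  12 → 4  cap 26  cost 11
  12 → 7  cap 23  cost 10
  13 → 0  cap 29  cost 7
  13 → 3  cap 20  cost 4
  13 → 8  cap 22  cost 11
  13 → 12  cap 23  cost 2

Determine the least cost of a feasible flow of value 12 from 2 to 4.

shortest-cost path #1: 2→12→1→7→4 push 3 @ unit cost 9 (adds 27)
shortest-cost path #2: 2→12→4 push 9 @ unit cost 12 (adds 108)
total cost = 135

Minimum cost for 12 units: 135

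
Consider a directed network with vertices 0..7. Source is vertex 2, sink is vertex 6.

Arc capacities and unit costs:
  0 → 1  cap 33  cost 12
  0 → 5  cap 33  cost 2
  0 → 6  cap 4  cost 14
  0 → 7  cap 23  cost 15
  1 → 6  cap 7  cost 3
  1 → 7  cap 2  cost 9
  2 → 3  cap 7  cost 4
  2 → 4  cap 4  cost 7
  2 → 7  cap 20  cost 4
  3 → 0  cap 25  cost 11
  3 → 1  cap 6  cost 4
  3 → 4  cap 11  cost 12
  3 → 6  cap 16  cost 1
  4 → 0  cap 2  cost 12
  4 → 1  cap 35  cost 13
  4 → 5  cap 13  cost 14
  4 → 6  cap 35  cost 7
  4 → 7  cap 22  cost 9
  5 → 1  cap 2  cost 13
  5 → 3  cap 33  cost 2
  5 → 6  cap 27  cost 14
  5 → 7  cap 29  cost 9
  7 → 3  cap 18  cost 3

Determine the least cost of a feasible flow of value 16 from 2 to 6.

shortest-cost path #1: 2→3→6 push 7 @ unit cost 5 (adds 35)
shortest-cost path #2: 2→7→3→6 push 9 @ unit cost 8 (adds 72)
total cost = 107

Minimum cost for 16 units: 107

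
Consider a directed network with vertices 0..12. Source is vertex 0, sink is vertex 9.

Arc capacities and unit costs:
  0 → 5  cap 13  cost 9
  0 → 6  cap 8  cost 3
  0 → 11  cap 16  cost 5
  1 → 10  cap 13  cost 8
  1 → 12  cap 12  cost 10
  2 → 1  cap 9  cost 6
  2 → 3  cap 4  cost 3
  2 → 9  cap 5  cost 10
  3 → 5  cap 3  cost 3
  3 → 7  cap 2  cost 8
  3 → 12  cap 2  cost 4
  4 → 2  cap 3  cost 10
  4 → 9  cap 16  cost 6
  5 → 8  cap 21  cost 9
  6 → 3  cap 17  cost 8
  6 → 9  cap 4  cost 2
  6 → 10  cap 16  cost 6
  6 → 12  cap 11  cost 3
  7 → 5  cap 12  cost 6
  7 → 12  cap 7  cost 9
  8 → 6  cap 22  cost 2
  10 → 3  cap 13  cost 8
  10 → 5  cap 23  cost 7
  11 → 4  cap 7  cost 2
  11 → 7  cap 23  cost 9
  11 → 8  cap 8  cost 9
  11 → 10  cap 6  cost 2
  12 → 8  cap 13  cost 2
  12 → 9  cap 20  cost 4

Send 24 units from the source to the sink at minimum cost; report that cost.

shortest-cost path #1: 0→6→9 push 4 @ unit cost 5 (adds 20)
shortest-cost path #2: 0→6→12→9 push 4 @ unit cost 10 (adds 40)
shortest-cost path #3: 0→11→4→9 push 7 @ unit cost 13 (adds 91)
shortest-cost path #4: 0→11→10→3→12→9 push 2 @ unit cost 23 (adds 46)
shortest-cost path #5: 0→11→8→6→12→9 push 7 @ unit cost 23 (adds 161)
total cost = 358

Minimum cost for 24 units: 358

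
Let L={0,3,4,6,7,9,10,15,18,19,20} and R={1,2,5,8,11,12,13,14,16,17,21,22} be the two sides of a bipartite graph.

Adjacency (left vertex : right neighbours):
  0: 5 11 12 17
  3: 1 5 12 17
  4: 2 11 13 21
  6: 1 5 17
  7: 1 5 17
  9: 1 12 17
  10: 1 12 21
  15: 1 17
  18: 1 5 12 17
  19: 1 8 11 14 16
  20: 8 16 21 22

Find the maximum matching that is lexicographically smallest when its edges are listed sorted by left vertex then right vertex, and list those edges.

Lex-smallest maximum matching: {(0,11), (3,1), (4,2), (6,5), (7,17), (9,12), (10,21), (19,8), (20,16)}

|M| = 9 (so the lex-smallest maximum matching has 9 edges)
process left vertices in ascending order; for each, take the smallest-labelled available neighbour that still permits 9 edges overall, or leave it unmatched if none does
lex-smallest matching: {0-11, 3-1, 4-2, 6-5, 7-17, 9-12, 10-21, 19-8, 20-16}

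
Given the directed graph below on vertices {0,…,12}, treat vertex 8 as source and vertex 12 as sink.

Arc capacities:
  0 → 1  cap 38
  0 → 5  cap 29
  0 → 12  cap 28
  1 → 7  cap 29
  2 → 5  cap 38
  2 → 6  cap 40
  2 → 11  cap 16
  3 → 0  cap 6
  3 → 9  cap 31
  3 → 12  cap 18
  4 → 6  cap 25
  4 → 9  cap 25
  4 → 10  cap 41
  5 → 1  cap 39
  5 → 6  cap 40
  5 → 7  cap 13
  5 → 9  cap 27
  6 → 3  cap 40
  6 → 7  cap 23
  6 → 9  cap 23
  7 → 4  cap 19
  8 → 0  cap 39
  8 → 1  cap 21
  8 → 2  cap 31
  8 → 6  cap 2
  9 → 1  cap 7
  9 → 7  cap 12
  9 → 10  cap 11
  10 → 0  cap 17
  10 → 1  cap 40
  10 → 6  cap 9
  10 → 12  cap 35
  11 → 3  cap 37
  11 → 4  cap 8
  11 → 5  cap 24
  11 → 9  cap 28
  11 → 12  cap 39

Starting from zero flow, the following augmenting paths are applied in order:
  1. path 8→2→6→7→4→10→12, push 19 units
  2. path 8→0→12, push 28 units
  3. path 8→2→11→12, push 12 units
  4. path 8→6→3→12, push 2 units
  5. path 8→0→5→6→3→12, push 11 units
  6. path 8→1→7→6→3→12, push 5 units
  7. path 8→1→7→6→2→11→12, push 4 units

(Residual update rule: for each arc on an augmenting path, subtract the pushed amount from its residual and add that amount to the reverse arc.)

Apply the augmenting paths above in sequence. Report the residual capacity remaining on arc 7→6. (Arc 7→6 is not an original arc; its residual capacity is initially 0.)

Residual capacity of (7,6): 10

after path 1 (8→2→6→7→4→10→12, push 19): res(7,6)=19
after path 2 (8→0→12, push 28): res(7,6)=19
after path 3 (8→2→11→12, push 12): res(7,6)=19
after path 4 (8→6→3→12, push 2): res(7,6)=19
after path 5 (8→0→5→6→3→12, push 11): res(7,6)=19
after path 6 (8→1→7→6→3→12, push 5): res(7,6)=14
after path 7 (8→1→7→6→2→11→12, push 4): res(7,6)=10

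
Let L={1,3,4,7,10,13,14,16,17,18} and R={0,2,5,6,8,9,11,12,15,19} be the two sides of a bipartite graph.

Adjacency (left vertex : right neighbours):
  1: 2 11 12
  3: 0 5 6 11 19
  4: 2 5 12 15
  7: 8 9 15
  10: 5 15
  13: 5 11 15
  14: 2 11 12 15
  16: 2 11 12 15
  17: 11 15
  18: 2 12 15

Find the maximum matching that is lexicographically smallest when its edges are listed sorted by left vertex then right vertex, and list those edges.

Lex-smallest maximum matching: {(1,2), (3,0), (4,5), (7,8), (10,15), (13,11), (14,12)}

|M| = 7 (so the lex-smallest maximum matching has 7 edges)
process left vertices in ascending order; for each, take the smallest-labelled available neighbour that still permits 7 edges overall, or leave it unmatched if none does
lex-smallest matching: {1-2, 3-0, 4-5, 7-8, 10-15, 13-11, 14-12}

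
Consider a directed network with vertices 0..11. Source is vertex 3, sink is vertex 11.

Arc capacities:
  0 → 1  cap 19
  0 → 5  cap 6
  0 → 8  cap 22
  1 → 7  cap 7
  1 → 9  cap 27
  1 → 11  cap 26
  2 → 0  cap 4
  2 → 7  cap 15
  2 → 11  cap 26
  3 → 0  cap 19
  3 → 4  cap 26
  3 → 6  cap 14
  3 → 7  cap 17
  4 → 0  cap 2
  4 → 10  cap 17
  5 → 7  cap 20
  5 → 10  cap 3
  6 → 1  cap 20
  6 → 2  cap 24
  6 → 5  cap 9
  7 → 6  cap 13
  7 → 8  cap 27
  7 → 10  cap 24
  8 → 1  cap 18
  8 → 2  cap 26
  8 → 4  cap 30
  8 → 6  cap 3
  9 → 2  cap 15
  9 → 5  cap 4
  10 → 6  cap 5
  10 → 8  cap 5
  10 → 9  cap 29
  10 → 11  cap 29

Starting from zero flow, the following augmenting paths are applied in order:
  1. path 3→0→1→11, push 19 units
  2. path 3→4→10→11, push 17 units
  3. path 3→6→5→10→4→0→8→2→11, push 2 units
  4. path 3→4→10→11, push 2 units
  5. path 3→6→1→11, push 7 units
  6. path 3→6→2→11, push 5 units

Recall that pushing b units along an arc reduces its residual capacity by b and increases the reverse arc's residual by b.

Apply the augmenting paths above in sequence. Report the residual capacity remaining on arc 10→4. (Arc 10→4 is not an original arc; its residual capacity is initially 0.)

Residual capacity of (10,4): 17

after path 1 (3→0→1→11, push 19): res(10,4)=0
after path 2 (3→4→10→11, push 17): res(10,4)=17
after path 3 (3→6→5→10→4→0→8→2→11, push 2): res(10,4)=15
after path 4 (3→4→10→11, push 2): res(10,4)=17
after path 5 (3→6→1→11, push 7): res(10,4)=17
after path 6 (3→6→2→11, push 5): res(10,4)=17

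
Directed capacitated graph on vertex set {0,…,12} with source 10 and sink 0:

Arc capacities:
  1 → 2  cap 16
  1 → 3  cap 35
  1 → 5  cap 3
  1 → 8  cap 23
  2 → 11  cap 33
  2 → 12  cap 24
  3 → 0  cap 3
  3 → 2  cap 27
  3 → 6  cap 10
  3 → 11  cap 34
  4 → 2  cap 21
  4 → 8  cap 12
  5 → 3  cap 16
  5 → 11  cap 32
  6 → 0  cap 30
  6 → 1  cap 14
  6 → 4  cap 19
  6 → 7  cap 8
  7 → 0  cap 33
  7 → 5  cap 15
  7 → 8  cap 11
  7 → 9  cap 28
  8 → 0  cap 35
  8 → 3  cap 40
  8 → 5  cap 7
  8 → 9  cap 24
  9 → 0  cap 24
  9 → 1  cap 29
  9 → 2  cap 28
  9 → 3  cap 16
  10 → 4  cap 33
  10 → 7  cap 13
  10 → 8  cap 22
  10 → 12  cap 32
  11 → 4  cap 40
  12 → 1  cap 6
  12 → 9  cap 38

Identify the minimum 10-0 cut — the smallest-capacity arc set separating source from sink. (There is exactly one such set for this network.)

augment #1: 10→7→0 push 13
augment #2: 10→8→0 push 22
augment #3: 10→4→8→0 push 12
augment #4: 10→12→9→0 push 24
augment #5: 10→12→1→3→0 push 3
augment #6: 10→12→1→8→0 push 1
augment #7: 10→12→1→3→6→0 push 2
augment #8: 10→12→9→3→6→0 push 2
augment #9: 10→4→2→12→9→3→6→0 push 6
max flow = 85; residual-reachable set from 10 gives S-side
cut edges (S→T): {(3,0), (3,6), (8,0), (9,0), (10,7)} total cap 85

Min-cut arcs: {(3,0), (3,6), (8,0), (9,0), (10,7)} (total capacity 85)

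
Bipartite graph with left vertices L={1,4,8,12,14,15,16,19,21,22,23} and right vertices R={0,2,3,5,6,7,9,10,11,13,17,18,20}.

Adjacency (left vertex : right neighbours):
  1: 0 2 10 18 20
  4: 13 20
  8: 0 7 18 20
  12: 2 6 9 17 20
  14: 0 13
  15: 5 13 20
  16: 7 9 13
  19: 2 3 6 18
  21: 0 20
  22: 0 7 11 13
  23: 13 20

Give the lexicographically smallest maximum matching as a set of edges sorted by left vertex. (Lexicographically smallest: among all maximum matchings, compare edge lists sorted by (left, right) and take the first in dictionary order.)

Lex-smallest maximum matching: {(1,2), (4,13), (8,7), (12,6), (14,0), (15,5), (16,9), (19,3), (21,20), (22,11)}

|M| = 10 (so the lex-smallest maximum matching has 10 edges)
process left vertices in ascending order; for each, take the smallest-labelled available neighbour that still permits 10 edges overall, or leave it unmatched if none does
lex-smallest matching: {1-2, 4-13, 8-7, 12-6, 14-0, 15-5, 16-9, 19-3, 21-20, 22-11}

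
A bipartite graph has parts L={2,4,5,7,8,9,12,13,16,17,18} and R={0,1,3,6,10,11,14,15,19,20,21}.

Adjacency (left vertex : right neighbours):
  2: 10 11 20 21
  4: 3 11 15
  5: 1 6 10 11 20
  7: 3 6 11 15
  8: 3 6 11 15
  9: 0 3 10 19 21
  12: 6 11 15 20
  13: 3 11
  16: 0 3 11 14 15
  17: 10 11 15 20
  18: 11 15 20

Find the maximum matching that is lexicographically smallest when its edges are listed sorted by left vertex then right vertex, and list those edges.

|M| = 10 (so the lex-smallest maximum matching has 10 edges)
process left vertices in ascending order; for each, take the smallest-labelled available neighbour that still permits 10 edges overall, or leave it unmatched if none does
lex-smallest matching: {2-21, 4-3, 5-1, 7-6, 8-11, 9-0, 12-15, 16-14, 17-10, 18-20}

Lex-smallest maximum matching: {(2,21), (4,3), (5,1), (7,6), (8,11), (9,0), (12,15), (16,14), (17,10), (18,20)}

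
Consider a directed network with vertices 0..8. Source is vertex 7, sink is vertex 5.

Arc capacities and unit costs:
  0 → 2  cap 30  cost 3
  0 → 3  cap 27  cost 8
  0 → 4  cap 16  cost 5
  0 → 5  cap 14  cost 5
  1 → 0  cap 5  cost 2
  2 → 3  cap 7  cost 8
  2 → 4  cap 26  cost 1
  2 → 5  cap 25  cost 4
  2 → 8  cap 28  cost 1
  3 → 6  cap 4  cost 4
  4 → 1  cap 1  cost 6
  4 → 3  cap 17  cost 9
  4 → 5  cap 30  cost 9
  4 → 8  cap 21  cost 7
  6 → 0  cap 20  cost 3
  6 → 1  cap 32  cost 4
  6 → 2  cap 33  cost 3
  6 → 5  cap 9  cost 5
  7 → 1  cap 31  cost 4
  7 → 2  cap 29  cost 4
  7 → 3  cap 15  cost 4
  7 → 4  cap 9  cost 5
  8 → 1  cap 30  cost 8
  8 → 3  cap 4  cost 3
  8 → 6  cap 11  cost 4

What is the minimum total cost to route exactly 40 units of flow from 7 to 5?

shortest-cost path #1: 7→2→5 push 25 @ unit cost 8 (adds 200)
shortest-cost path #2: 7→1→0→5 push 5 @ unit cost 11 (adds 55)
shortest-cost path #3: 7→3→6→5 push 4 @ unit cost 13 (adds 52)
shortest-cost path #4: 7→4→5 push 6 @ unit cost 14 (adds 84)
total cost = 391

Minimum cost for 40 units: 391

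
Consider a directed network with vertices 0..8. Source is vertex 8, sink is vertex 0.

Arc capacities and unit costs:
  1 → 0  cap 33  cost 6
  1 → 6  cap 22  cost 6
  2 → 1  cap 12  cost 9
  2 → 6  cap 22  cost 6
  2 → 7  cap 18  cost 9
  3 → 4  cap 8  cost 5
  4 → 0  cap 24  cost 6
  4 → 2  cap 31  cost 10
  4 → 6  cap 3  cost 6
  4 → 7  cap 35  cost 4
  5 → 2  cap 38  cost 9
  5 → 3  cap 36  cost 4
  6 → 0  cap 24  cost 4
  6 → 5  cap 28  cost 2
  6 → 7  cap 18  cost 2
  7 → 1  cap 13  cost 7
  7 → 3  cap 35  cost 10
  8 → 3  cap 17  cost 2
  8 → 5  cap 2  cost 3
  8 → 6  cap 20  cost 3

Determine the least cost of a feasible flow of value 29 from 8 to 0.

shortest-cost path #1: 8→6→0 push 20 @ unit cost 7 (adds 140)
shortest-cost path #2: 8→3→4→0 push 8 @ unit cost 13 (adds 104)
shortest-cost path #3: 8→5→2→6→0 push 1 @ unit cost 22 (adds 22)
total cost = 266

Minimum cost for 29 units: 266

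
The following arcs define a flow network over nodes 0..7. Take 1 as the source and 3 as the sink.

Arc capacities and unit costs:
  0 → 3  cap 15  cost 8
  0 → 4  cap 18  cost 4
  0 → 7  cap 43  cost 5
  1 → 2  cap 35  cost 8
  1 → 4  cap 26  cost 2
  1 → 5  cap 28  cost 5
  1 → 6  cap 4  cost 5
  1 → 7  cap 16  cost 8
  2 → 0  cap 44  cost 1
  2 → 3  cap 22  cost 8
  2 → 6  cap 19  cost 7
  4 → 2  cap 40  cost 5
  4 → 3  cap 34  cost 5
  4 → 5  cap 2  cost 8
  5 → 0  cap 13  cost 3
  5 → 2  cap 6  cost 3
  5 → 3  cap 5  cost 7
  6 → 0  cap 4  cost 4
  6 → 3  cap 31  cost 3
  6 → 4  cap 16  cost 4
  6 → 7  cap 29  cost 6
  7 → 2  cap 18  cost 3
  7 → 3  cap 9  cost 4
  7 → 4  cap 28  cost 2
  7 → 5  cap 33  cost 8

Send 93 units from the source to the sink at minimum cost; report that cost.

shortest-cost path #1: 1→4→3 push 26 @ unit cost 7 (adds 182)
shortest-cost path #2: 1→6→3 push 4 @ unit cost 8 (adds 32)
shortest-cost path #3: 1→5→3 push 5 @ unit cost 12 (adds 60)
shortest-cost path #4: 1→7→3 push 9 @ unit cost 12 (adds 108)
shortest-cost path #5: 1→7→4→3 push 7 @ unit cost 15 (adds 105)
shortest-cost path #6: 1→2→3 push 22 @ unit cost 16 (adds 352)
shortest-cost path #7: 1→5→0→3 push 13 @ unit cost 16 (adds 208)
shortest-cost path #8: 1→2→0→3 push 2 @ unit cost 17 (adds 34)
shortest-cost path #9: 1→2→6→3 push 5 @ unit cost 18 (adds 90)
total cost = 1171

Minimum cost for 93 units: 1171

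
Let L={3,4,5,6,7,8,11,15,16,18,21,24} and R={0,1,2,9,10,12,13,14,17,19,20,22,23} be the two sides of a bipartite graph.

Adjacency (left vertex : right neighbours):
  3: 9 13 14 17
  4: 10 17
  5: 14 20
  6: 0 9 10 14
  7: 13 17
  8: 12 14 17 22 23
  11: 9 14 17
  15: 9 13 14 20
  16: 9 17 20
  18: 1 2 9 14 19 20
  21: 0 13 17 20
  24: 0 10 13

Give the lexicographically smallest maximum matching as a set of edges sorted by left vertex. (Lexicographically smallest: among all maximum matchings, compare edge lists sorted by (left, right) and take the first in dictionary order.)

Lex-smallest maximum matching: {(3,9), (4,10), (5,14), (6,0), (7,13), (8,12), (11,17), (15,20), (18,1)}

|M| = 9 (so the lex-smallest maximum matching has 9 edges)
process left vertices in ascending order; for each, take the smallest-labelled available neighbour that still permits 9 edges overall, or leave it unmatched if none does
lex-smallest matching: {3-9, 4-10, 5-14, 6-0, 7-13, 8-12, 11-17, 15-20, 18-1}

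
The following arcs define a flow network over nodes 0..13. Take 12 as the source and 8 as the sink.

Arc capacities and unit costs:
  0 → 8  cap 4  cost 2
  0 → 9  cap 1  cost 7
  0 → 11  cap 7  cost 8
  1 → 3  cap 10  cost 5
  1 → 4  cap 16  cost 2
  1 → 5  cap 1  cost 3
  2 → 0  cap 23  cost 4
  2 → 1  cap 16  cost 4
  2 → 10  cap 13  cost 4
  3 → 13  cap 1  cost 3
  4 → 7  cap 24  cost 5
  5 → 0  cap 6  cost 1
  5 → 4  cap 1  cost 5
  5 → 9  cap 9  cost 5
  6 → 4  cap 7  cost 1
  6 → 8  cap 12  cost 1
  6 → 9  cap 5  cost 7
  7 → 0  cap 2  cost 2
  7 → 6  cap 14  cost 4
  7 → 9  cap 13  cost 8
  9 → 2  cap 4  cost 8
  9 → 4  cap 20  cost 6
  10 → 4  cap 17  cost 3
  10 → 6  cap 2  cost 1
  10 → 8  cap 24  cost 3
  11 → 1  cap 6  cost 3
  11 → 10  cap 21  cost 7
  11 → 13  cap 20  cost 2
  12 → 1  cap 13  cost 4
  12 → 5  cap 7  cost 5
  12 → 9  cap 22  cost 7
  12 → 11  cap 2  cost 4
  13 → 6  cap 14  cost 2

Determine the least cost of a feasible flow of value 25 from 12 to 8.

shortest-cost path #1: 12→5→0→8 push 4 @ unit cost 8 (adds 32)
shortest-cost path #2: 12→11→13→6→8 push 2 @ unit cost 9 (adds 18)
shortest-cost path #3: 12→1→3→13→6→8 push 1 @ unit cost 15 (adds 15)
shortest-cost path #4: 12→1→4→7→6→8 push 9 @ unit cost 16 (adds 144)
shortest-cost path #5: 12→1→4→7→6→13→11→10→8 push 2 @ unit cost 21 (adds 42)
shortest-cost path #6: 12→9→2→10→8 push 4 @ unit cost 22 (adds 88)
shortest-cost path #7: 12→5→0→11→10→8 push 2 @ unit cost 24 (adds 48)
shortest-cost path #8: 12→1→4→7→0→11→10→8 push 1 @ unit cost 31 (adds 31)
total cost = 418

Minimum cost for 25 units: 418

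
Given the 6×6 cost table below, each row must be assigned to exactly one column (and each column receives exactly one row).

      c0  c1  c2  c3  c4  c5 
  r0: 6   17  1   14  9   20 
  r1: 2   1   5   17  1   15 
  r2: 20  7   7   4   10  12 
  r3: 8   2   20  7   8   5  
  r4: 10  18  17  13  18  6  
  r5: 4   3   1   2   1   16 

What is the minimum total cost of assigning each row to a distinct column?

Minimum assignment cost: 16

optimal assignment: row0→col2 (cost 1), row1→col0 (cost 2), row2→col3 (cost 4), row3→col1 (cost 2), row4→col5 (cost 6), row5→col4 (cost 1)
total = 1 + 2 + 4 + 2 + 6 + 1 = 16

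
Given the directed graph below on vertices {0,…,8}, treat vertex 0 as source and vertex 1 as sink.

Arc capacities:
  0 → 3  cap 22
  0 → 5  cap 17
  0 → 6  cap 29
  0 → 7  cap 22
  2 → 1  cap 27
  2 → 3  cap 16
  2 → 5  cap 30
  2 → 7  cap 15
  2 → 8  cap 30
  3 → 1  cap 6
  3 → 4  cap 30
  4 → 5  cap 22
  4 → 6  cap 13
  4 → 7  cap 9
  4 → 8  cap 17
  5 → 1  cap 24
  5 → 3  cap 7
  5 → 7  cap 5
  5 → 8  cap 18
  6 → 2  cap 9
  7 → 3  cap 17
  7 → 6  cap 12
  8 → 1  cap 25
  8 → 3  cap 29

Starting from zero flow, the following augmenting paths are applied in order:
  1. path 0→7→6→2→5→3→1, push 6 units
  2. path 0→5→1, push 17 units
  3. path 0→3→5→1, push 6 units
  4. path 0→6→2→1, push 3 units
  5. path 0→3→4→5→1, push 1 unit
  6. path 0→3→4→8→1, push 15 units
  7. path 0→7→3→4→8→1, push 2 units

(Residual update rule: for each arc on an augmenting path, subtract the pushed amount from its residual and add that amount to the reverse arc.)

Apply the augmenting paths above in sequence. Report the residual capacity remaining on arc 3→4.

Residual capacity of (3,4): 12

after path 1 (0→7→6→2→5→3→1, push 6): res(3,4)=30
after path 2 (0→5→1, push 17): res(3,4)=30
after path 3 (0→3→5→1, push 6): res(3,4)=30
after path 4 (0→6→2→1, push 3): res(3,4)=30
after path 5 (0→3→4→5→1, push 1): res(3,4)=29
after path 6 (0→3→4→8→1, push 15): res(3,4)=14
after path 7 (0→7→3→4→8→1, push 2): res(3,4)=12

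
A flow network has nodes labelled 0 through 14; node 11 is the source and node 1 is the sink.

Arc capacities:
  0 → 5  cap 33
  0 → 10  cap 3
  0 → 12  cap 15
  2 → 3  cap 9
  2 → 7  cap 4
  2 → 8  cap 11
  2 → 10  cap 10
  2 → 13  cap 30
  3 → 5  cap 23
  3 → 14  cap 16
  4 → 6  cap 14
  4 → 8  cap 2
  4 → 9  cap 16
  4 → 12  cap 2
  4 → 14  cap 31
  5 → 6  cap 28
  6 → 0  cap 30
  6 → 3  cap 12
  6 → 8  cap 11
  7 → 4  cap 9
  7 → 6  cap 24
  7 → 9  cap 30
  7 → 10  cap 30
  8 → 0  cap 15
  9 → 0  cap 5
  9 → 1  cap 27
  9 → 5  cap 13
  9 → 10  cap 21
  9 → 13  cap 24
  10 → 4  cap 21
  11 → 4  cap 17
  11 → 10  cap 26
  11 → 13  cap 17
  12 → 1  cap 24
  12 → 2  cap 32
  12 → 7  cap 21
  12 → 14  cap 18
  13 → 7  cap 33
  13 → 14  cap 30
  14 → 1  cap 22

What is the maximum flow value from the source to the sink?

Maximum flow value: 55

augment #1: 11→4→9→1 bottleneck 16, total now 16
augment #2: 11→4→12→1 bottleneck 1, total now 17
augment #3: 11→13→14→1 bottleneck 17, total now 34
augment #4: 11→10→4→12→1 bottleneck 1, total now 35
augment #5: 11→10→4→14→1 bottleneck 5, total now 40
augment #6: 11→10→4→6→0→12→1 bottleneck 14, total now 54
augment #7: 11→10→4→8→0→12→1 bottleneck 1, total now 55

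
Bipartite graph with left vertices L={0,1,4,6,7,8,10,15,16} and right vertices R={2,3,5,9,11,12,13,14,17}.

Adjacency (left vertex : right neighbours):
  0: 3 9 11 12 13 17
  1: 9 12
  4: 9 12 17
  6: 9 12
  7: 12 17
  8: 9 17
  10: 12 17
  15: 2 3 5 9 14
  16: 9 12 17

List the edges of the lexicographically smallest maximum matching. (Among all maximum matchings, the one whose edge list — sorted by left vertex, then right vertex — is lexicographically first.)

|M| = 5 (so the lex-smallest maximum matching has 5 edges)
process left vertices in ascending order; for each, take the smallest-labelled available neighbour that still permits 5 edges overall, or leave it unmatched if none does
lex-smallest matching: {0-3, 1-9, 4-12, 7-17, 15-2}

Lex-smallest maximum matching: {(0,3), (1,9), (4,12), (7,17), (15,2)}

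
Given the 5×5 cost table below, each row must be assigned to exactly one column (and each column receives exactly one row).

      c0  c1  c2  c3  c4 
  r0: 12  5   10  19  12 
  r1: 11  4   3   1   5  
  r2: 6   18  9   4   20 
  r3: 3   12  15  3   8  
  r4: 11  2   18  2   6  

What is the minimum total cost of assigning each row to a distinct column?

Minimum assignment cost: 21

optimal assignment: row0→col1 (cost 5), row1→col2 (cost 3), row2→col3 (cost 4), row3→col0 (cost 3), row4→col4 (cost 6)
total = 5 + 3 + 4 + 3 + 6 = 21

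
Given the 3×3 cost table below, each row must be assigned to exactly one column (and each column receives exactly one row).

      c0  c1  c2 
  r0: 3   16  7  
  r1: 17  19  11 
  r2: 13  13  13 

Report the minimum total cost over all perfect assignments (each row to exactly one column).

Minimum assignment cost: 27

optimal assignment: row0→col0 (cost 3), row1→col2 (cost 11), row2→col1 (cost 13)
total = 3 + 11 + 13 = 27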